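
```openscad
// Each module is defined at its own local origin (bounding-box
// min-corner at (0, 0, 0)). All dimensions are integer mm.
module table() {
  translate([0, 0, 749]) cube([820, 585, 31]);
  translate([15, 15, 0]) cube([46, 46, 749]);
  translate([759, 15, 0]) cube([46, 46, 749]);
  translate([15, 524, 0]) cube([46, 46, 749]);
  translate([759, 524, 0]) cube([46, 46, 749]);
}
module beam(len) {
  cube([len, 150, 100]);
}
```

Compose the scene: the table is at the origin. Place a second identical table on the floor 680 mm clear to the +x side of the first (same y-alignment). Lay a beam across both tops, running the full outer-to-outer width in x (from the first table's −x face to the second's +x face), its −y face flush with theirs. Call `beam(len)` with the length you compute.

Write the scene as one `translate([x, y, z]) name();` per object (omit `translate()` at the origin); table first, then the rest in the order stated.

table();
translate([1500, 0, 0]) table();
translate([0, 0, 780]) beam(2320);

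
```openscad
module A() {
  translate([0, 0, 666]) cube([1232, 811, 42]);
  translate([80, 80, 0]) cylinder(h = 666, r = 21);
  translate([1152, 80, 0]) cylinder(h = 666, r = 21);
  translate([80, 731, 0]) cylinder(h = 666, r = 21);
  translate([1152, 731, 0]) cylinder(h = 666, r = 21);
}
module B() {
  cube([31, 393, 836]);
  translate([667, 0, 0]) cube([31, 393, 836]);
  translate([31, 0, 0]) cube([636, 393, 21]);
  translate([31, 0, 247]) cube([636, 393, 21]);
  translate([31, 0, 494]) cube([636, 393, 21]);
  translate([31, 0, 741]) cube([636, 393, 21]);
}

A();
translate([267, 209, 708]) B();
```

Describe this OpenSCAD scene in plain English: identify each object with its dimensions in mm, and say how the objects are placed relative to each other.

A is a table: top 1232 mm (x) × 811 mm (y), 42 mm thick, upper face at z = 708 mm, on four round legs of 42 mm diameter, each leg's bounding box inset 59 mm from the nearest pair of top edges, running from z = 0 to the bottom of the top.

B is an open bookshelf. Two side panels, each 31 mm thick, 393 mm deep and 836 mm tall, stand 698 mm apart (outside-to-outside). Between them sit 4 shelves, each 21 mm thick and 393 mm deep, spanning the full gap between the sides. The bottom shelf rests on the floor (its underside at z = 0) and the clear gap between one shelf's top and the next shelf's underside is 226 mm.

The bookshelf is on top of the table, centred.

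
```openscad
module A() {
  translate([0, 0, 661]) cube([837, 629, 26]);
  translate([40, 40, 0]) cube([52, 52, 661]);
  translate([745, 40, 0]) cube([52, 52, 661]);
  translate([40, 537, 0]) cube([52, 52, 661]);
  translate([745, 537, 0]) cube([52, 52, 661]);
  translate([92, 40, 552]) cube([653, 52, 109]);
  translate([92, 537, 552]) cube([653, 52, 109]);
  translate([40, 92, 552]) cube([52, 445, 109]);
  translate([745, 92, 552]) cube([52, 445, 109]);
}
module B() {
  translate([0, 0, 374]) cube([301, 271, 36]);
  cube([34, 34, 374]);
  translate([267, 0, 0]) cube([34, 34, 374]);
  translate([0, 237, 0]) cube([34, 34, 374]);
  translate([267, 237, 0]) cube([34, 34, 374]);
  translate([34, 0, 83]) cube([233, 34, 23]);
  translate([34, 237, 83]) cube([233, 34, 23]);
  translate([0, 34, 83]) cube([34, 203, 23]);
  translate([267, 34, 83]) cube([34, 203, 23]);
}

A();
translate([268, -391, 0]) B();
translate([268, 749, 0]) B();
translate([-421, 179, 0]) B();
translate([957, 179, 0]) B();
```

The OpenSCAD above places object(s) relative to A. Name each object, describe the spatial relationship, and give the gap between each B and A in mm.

A is a table. B is a stool. Four stools sit around the table at the −y, +y, −x, +x sides. The gap between each stool and the table is 120 mm.

Each stool's nearest face is 120 mm from the table's bounding box.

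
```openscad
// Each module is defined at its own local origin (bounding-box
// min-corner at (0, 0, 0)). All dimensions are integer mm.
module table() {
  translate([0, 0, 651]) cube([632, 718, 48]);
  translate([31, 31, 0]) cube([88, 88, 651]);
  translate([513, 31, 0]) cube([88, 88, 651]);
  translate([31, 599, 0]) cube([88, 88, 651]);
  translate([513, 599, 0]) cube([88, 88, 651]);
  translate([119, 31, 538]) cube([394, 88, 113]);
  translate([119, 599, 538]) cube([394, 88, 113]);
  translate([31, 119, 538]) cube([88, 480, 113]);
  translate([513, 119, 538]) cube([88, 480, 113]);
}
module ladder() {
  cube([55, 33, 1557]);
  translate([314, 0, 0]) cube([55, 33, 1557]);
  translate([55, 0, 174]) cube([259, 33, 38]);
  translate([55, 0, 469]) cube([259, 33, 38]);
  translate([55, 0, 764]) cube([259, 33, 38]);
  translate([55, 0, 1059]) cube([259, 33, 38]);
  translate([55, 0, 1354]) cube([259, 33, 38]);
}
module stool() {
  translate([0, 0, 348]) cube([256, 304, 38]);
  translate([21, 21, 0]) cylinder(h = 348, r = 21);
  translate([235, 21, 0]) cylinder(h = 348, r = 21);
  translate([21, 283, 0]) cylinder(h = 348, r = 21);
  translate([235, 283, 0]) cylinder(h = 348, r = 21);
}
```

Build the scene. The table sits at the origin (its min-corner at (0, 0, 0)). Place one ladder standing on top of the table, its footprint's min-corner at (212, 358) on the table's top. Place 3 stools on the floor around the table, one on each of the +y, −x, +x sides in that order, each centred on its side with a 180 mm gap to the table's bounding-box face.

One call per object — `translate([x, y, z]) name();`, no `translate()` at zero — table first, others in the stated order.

table();
translate([212, 358, 699]) ladder();
translate([188, 898, 0]) stool();
translate([-436, 207, 0]) stool();
translate([812, 207, 0]) stool();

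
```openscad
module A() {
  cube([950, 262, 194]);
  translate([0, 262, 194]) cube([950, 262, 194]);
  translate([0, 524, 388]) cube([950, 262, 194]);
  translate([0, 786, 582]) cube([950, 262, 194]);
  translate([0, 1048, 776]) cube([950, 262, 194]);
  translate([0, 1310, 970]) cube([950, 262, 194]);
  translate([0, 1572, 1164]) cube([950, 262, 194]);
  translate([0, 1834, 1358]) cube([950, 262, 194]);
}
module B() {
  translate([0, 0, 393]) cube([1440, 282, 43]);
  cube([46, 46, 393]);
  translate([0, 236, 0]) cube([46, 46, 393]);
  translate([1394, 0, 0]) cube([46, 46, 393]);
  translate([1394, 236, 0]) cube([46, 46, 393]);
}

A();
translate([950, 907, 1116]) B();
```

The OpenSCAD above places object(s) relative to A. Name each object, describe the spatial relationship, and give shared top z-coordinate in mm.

A is a staircase. B is a bench. The bench is beside the staircase with their tops flush at z = 1552. The shared top z-coordinate is 1552 mm.

Both tops at z = 1552 mm.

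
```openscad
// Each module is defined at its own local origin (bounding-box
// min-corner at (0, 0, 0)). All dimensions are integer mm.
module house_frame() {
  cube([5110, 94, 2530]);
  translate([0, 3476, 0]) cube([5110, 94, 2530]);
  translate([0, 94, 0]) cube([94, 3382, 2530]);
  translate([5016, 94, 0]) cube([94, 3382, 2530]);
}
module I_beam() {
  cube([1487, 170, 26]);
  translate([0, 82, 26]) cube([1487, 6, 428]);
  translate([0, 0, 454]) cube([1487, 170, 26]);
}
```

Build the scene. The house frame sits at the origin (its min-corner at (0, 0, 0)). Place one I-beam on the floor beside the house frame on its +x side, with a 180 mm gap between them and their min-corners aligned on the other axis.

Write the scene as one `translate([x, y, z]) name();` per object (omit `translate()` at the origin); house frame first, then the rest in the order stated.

house_frame();
translate([5290, 0, 0]) I_beam();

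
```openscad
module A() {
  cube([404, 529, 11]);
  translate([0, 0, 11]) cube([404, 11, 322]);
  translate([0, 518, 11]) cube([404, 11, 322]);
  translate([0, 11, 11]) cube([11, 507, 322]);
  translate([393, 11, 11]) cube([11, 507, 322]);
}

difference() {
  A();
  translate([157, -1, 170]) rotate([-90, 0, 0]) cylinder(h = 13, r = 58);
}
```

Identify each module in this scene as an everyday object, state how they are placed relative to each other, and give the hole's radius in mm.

A is an open box. The open box has a circular hole through its front wall. The hole's radius is 58 mm.

The subtracted cylinder has r = 58 mm.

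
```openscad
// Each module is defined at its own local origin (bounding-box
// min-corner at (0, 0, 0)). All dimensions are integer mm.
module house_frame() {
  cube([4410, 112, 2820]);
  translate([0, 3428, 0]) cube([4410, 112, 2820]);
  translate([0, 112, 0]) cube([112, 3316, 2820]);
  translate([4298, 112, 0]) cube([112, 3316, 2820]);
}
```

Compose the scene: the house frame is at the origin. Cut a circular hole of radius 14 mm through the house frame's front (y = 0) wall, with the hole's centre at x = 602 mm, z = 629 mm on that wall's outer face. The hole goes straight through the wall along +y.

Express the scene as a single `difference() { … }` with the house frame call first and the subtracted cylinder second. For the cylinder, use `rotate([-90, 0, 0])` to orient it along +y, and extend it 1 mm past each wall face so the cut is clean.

difference() {
  house_frame();
  translate([602, -1, 629]) rotate([-90, 0, 0]) cylinder(h = 114, r = 14);
}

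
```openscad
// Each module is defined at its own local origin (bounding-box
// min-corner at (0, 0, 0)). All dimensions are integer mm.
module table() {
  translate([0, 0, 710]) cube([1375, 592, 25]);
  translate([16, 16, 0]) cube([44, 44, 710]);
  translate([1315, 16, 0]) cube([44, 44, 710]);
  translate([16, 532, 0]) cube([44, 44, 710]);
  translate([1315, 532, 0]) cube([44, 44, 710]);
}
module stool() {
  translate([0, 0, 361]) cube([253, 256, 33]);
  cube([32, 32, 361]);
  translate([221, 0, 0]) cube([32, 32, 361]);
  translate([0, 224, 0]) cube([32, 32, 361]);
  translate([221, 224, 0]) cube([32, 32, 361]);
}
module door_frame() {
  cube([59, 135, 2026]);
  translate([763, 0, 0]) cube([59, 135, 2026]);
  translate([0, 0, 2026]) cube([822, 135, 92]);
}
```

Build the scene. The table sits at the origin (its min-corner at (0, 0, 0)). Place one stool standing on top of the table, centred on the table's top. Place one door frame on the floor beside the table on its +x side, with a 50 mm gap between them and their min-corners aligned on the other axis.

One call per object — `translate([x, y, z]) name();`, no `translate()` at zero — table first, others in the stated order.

table();
translate([561, 168, 735]) stool();
translate([1425, 0, 0]) door_frame();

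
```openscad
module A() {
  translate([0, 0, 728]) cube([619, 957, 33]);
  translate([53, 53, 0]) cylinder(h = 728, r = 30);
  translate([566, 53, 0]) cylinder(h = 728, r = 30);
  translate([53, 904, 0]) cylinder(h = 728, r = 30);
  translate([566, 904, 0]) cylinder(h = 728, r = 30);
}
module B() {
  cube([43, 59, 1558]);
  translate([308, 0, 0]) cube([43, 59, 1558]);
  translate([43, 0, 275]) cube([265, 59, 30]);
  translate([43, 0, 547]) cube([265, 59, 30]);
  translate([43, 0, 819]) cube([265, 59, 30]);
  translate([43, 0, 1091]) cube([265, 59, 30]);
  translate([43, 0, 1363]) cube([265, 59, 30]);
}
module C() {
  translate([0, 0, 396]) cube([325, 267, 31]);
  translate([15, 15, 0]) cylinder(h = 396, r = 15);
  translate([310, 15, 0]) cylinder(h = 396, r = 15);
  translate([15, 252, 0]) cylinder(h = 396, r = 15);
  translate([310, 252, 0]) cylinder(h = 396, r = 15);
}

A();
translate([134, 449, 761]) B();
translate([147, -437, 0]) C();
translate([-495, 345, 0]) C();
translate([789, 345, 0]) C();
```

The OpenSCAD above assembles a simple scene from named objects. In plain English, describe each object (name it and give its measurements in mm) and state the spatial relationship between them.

A is a rectangular dining table. The top is 619×957×33 mm with its upper surface at z = 761 mm. It stands on four round legs of 60 mm diameter, each leg's bounding box inset 23 mm from the nearest pair of top edges, running from the floor to the underside of the top.

B is a wooden ladder with two side rails of 43×59 mm section and 1558 mm height, set 351 mm apart overall. Between them run 5 rectangular rungs (59 mm deep, 30 mm thick), front faces flush with the rails' −y face. The bottom of the first rung is 275 mm above the floor and each subsequent rung is 272 mm higher than the one below.

C is a four-legged stool. The seat is a 325×267×31 mm slab whose top surface is at z = 427 mm; four round legs, each 30 mm in diameter, run from the floor (z = 0) to the underside of the seat, each leg's axis is inset half a diameter from the nearest pair of seat edges (so the leg's bounding box is flush with the corner).

The ladder is on top of the table, centred. Three stools sit around the table at the −y, −x, +x sides.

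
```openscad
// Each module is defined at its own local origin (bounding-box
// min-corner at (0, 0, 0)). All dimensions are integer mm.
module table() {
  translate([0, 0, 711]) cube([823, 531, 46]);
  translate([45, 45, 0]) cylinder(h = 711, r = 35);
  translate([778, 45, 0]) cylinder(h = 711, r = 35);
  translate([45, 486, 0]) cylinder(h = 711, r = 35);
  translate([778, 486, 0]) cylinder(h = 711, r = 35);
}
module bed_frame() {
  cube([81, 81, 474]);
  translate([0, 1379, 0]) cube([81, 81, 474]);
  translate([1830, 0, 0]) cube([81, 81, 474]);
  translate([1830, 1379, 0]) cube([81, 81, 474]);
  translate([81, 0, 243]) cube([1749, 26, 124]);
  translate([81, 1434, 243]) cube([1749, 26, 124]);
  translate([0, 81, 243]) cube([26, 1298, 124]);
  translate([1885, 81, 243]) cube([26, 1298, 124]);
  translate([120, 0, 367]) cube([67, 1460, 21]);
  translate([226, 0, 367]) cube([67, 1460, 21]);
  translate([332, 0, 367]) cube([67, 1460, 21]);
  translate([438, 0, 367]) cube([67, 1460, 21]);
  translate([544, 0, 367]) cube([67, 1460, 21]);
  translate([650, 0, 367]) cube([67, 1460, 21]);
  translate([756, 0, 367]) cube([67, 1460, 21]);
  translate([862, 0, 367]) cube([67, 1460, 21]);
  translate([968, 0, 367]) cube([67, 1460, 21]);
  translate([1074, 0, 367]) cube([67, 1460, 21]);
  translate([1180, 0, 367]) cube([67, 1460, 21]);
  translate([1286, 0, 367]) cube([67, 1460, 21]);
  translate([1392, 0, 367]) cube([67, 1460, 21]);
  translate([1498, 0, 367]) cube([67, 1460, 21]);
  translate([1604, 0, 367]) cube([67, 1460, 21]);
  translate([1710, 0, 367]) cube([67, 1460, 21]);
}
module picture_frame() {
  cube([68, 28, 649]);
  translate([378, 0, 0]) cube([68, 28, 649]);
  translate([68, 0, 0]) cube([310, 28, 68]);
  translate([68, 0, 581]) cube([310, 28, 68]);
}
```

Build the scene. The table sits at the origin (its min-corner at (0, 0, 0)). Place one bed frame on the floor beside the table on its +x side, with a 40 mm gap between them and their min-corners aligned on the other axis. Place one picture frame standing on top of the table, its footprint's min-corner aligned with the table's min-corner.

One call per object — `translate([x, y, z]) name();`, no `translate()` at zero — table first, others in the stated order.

table();
translate([863, 0, 0]) bed_frame();
translate([0, 0, 757]) picture_frame();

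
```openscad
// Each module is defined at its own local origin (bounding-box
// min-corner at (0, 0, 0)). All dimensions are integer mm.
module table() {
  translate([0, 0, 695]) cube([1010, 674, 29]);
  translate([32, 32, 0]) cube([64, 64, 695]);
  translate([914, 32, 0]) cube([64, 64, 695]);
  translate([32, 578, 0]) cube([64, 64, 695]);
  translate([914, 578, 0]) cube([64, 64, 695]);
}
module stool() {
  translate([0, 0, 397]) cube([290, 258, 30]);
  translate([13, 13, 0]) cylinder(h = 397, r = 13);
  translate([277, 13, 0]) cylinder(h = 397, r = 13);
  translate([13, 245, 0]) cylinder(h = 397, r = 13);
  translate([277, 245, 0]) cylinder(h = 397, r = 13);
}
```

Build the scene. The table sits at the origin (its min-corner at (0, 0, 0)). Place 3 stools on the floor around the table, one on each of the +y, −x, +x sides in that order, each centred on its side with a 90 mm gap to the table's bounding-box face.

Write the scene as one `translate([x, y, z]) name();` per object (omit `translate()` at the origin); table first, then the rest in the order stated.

table();
translate([360, 764, 0]) stool();
translate([-380, 208, 0]) stool();
translate([1100, 208, 0]) stool();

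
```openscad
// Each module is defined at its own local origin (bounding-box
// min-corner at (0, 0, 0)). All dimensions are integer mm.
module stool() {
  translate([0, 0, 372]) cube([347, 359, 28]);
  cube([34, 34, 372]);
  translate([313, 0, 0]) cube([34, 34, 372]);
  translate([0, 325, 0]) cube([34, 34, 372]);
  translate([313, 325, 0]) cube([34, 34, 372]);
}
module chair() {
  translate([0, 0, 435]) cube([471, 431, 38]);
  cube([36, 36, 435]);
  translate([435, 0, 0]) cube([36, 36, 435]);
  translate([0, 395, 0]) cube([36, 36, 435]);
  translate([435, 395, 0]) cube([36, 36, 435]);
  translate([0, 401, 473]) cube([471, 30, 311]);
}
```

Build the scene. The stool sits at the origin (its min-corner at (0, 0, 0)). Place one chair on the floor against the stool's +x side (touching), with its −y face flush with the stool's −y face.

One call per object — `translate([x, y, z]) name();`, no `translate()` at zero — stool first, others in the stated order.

stool();
translate([347, 0, 0]) chair();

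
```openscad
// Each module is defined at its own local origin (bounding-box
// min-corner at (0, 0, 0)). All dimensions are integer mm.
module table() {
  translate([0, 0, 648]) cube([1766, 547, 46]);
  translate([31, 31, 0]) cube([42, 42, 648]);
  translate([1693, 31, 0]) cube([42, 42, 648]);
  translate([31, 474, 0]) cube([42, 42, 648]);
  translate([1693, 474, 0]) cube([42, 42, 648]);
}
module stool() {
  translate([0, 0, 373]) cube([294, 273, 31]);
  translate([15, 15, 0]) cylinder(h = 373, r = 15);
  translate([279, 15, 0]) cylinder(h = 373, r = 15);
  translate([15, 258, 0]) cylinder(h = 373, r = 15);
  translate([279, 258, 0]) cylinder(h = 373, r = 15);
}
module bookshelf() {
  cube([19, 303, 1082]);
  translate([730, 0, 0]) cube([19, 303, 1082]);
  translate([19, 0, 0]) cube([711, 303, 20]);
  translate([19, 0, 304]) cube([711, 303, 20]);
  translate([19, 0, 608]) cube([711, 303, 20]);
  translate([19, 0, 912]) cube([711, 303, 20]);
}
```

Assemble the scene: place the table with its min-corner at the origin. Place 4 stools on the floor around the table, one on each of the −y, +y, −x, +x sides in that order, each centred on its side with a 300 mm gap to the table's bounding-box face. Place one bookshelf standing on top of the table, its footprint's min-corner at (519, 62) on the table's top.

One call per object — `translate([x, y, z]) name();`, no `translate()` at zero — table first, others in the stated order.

table();
translate([736, -573, 0]) stool();
translate([736, 847, 0]) stool();
translate([-594, 137, 0]) stool();
translate([2066, 137, 0]) stool();
translate([519, 62, 694]) bookshelf();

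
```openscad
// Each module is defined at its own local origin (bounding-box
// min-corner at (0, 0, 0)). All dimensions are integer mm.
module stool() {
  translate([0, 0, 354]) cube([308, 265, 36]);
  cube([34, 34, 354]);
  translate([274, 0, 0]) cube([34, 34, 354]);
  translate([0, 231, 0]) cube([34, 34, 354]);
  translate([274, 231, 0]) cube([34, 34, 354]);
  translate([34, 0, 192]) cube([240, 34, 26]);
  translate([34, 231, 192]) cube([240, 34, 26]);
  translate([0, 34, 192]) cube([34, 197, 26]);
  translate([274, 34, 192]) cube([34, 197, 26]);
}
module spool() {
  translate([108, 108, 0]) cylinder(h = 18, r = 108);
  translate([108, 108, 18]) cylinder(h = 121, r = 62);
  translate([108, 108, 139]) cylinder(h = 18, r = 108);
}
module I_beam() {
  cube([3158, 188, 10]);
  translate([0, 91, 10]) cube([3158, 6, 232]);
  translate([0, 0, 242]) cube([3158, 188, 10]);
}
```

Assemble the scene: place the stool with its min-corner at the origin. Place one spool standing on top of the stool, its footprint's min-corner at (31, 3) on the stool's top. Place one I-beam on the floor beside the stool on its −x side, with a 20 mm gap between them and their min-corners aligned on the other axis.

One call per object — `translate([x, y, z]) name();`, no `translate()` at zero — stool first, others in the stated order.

stool();
translate([31, 3, 390]) spool();
translate([-3178, 0, 0]) I_beam();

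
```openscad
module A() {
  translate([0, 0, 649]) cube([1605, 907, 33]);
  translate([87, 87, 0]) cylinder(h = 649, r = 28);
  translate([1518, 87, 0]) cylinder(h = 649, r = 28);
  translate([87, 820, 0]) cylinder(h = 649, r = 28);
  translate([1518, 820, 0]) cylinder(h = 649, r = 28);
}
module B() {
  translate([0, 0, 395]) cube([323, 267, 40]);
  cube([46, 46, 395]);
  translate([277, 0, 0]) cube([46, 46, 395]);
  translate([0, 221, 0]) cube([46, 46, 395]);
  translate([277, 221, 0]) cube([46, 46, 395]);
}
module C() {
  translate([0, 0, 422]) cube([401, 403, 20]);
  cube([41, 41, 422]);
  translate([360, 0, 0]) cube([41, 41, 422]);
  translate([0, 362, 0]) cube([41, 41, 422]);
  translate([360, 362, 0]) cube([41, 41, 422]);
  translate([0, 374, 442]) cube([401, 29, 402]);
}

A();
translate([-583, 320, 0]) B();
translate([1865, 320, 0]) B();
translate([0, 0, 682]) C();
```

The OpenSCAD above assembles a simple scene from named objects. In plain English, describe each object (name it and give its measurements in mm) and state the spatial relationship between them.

A is a table with a 1605×907 mm rectangular top, 33 mm thick, top surface at z = 682 mm, supported by four round legs of 56 mm diameter, each leg's bounding box inset 59 mm from the nearest pair of top edges, running from the floor.

B is a simple wooden stool: a rectangular seat 323 mm (x) by 267 mm (y), 40 mm thick, top face at z = 435 mm, on four square legs, each 46×46 mm in cross-section. The legs rest on z = 0, each flush with a corner of the seat.

C is a chair: 401×403 mm seat, 20 mm thick, top at z = 442 mm, on four 41 mm square corner legs flush with the seat edges. A 29 mm thick backrest slab spans the full seat width, extending 402 mm above the seat top, its back face flush with the seat's +y edge.

Two stools sit around the table at the −x, +x sides. The chair is on top of the table.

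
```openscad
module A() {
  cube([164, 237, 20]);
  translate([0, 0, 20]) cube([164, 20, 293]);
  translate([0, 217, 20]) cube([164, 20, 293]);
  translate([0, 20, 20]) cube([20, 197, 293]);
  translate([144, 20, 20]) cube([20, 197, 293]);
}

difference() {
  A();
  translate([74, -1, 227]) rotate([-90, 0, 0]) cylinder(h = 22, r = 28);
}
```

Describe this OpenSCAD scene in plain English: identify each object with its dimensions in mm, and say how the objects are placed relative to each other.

A is an open storage box with external size 164×237×313 mm and wall thickness 20 mm (the base is also 20 mm thick). The base covers the whole footprint; the four walls stand on the base, with the y-facing walls full-width and the x-facing walls fitting between their inner faces.

The open box has a circular hole of radius 28 mm through its front wall, centred at (x = 74, z = 227).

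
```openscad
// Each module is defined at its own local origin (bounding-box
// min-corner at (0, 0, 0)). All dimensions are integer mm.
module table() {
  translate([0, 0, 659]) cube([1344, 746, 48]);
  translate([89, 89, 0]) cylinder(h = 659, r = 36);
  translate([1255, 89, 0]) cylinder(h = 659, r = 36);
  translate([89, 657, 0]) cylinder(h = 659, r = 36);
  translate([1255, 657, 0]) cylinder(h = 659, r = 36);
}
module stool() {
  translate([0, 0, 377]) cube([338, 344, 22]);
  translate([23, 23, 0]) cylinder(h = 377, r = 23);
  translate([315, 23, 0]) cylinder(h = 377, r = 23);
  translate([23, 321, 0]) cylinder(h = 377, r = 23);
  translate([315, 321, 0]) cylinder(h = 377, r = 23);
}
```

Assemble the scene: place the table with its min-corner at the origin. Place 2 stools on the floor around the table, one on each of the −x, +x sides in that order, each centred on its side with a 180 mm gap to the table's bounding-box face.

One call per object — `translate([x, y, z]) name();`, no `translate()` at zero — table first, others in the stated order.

table();
translate([-518, 201, 0]) stool();
translate([1524, 201, 0]) stool();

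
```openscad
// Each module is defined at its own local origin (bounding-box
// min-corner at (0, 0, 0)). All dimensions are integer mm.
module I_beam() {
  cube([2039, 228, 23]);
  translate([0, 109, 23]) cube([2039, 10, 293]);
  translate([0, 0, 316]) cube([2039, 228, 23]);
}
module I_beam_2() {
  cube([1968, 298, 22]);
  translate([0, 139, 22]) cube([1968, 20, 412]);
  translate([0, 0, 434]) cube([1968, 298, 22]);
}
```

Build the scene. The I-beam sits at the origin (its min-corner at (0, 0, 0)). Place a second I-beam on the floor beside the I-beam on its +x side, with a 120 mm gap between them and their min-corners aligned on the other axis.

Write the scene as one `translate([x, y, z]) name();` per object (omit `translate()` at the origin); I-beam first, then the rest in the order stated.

I_beam();
translate([2159, 0, 0]) I_beam_2();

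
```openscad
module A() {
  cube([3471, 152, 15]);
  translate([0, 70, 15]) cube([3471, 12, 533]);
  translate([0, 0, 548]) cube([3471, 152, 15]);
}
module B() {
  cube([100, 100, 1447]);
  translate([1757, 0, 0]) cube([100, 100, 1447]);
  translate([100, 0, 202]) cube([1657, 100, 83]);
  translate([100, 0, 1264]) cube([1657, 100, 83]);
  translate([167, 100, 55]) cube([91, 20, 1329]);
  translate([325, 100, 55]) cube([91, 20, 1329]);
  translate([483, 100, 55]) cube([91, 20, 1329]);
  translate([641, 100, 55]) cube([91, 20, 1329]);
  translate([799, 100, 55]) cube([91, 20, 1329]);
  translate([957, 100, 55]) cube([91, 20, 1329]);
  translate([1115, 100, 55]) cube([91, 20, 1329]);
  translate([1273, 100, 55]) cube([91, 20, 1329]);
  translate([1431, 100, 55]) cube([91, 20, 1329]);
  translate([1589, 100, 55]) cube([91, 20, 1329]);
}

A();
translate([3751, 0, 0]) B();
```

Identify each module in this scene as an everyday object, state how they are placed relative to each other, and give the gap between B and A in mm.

A is an I-beam. B is a fence section. The fence section is on the floor beside the I-beam on its +x side. The gap between the fence section and the I-beam is 280 mm.

The fence section's nearest face is 280 mm from the I-beam's +x face.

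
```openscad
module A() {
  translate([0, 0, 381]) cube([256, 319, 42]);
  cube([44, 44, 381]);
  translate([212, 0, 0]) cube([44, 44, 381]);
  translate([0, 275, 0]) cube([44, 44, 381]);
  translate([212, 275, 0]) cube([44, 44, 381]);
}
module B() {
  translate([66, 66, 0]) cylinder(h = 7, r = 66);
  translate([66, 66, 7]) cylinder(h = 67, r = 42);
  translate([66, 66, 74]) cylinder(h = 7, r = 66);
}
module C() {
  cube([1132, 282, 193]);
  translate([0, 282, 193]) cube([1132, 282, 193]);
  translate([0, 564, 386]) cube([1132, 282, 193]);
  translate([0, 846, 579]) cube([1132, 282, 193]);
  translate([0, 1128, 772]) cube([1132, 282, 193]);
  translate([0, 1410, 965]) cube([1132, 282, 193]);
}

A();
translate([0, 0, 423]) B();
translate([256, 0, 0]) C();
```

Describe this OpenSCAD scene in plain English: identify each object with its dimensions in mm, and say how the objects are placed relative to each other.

A is a simple wooden stool: a rectangular seat 256 mm (x) by 319 mm (y), 42 mm thick, top face at z = 423 mm, on four square legs, each 44×44 mm in cross-section. The legs rest on z = 0, each flush with a corner of the seat.

B is a spool: two coaxial disc flanges of radius 66 mm and thickness 7 mm, joined by a core cylinder of radius 42 mm and height 67 mm. The lower flange rests on z = 0 and the three cylinders share a vertical axis.

C is a straight staircase of 6 solid steps. Each step is 1132 mm wide (x), 282 mm deep (y, the going) and 193 mm tall (the rise). The first step rests on the floor; each subsequent step sits one going further in +y and one rise higher in +z, directly behind and above the previous step with no overlap.

The spool is on top of the stool. The staircase is against the stool's +x side, with their −y faces flush.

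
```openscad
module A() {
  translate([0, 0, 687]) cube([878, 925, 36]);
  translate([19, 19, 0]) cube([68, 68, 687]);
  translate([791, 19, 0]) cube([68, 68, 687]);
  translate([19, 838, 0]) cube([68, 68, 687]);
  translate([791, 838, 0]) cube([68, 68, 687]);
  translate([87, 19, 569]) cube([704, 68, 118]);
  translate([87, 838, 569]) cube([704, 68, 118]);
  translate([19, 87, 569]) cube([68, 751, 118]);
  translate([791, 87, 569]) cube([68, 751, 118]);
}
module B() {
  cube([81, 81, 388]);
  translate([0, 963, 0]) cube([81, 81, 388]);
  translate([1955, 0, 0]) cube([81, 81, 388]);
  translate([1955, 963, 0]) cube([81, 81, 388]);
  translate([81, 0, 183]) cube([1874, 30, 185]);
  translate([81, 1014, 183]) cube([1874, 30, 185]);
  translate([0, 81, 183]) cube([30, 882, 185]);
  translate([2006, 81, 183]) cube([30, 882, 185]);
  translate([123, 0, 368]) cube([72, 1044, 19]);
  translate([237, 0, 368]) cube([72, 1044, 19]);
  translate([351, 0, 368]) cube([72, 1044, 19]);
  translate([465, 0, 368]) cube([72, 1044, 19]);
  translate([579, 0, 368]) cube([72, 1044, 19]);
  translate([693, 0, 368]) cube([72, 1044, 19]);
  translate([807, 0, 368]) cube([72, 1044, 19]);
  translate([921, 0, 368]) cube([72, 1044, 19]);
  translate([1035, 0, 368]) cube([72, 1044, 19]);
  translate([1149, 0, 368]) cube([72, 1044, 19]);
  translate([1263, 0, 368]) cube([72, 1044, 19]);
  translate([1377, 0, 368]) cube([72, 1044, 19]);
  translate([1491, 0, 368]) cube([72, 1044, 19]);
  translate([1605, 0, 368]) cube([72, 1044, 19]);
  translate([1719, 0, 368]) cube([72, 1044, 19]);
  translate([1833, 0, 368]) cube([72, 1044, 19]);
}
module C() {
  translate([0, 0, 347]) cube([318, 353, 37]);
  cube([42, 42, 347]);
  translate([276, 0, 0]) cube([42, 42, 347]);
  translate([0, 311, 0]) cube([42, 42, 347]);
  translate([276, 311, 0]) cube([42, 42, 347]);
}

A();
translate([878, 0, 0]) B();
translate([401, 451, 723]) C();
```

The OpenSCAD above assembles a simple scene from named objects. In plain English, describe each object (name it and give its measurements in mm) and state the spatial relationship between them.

A is a rectangular dining table. The top is 878×925×36 mm with its upper surface at z = 723 mm. It stands on four 68×68 mm square legs, each inset 19 mm from the nearest pair of top edges, running from the floor to the underside of the top. Four apron rails, 68 mm thick and 118 mm tall, run between adjacent legs with their top edges flush with the underside of the top and their outer faces flush with the legs' outer faces.

B is a bed frame 2036 mm long (x) by 1044 mm wide (y). Four 81×81 mm corner posts, 388 mm tall, at the corners of the footprint. Four rails of 30 mm thickness and 185 mm height run between adjacent posts with their undersides at z = 183 mm, their outer faces flush with the outside of the frame (the two x-running rails run between the posts' inner faces; the two y-running rails run between the posts' inner faces). 16 slats, each 72 mm wide (x) and 19 mm thick, lie across the top of the two x-running rails, running the full 1044 mm width of the frame in y; the slats are evenly spaced along x between the inner faces of the end posts with equal gaps (rounded down to the nearest mm) at the −x end and between each pair — any rounding remainder accumulates at the +x end.

C is a simple wooden stool: a rectangular seat 318 mm (x) by 353 mm (y), 37 mm thick, top face at z = 384 mm, on four square legs, each 42×42 mm in cross-section. The legs rest on z = 0, each flush with a corner of the seat.

The bed frame is against the table's +x side, with their −y faces flush. The stool is on top of the table.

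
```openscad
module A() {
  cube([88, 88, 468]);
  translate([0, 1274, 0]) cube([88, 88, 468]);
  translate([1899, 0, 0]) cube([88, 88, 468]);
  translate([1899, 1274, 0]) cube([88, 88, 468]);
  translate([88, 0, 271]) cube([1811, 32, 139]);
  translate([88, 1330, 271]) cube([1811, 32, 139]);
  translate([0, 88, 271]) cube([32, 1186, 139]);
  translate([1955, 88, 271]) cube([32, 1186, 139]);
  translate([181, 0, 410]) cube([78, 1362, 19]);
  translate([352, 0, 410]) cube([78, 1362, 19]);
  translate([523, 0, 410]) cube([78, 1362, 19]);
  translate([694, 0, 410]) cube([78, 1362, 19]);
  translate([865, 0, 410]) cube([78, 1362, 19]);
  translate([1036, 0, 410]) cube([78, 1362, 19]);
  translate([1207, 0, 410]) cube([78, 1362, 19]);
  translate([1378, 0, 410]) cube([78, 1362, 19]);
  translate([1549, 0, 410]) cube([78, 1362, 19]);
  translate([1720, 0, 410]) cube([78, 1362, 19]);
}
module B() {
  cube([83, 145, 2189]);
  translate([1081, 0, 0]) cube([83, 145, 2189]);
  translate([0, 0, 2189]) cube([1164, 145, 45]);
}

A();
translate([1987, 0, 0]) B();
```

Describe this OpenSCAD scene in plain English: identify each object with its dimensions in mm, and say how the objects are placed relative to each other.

A is a bed frame 1987 mm long (x) by 1362 mm wide (y). Four 88×88 mm corner posts, 468 mm tall, at the corners of the footprint. Four rails of 32 mm thickness and 139 mm height run between adjacent posts with their undersides at z = 271 mm, their outer faces flush with the outside of the frame (the two x-running rails run between the posts' inner faces; the two y-running rails run between the posts' inner faces). 10 slats, each 78 mm wide (x) and 19 mm thick, lie across the top of the two x-running rails, running the full 1362 mm width of the frame in y; the slats are evenly spaced along x between the inner faces of the end posts with equal gaps (rounded down to the nearest mm) at the −x end and between each pair — any rounding remainder accumulates at the +x end.

B is a door frame. The clear opening is 998 mm wide and 2189 mm high. Two 83 mm wide jambs, 145 mm deep, stand either side of the opening from the floor to the top of the opening. A 45 mm thick head sits across the top of both jambs, spanning the full outside width of the frame.

The door frame is against the bed frame's +x side, with their −y faces flush.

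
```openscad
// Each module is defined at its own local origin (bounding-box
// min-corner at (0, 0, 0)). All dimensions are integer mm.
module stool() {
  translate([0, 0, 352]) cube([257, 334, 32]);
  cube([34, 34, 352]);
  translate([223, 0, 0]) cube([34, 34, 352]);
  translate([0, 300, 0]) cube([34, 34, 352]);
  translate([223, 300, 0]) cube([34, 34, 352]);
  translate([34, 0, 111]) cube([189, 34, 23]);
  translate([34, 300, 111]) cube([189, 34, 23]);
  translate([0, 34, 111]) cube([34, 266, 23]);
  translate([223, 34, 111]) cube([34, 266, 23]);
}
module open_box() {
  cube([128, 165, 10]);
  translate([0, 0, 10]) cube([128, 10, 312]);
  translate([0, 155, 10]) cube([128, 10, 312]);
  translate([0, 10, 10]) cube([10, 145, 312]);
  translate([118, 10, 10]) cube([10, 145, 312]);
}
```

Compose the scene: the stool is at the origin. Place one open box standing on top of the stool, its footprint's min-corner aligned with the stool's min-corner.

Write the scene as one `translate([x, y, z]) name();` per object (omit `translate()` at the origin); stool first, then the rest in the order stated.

stool();
translate([0, 0, 384]) open_box();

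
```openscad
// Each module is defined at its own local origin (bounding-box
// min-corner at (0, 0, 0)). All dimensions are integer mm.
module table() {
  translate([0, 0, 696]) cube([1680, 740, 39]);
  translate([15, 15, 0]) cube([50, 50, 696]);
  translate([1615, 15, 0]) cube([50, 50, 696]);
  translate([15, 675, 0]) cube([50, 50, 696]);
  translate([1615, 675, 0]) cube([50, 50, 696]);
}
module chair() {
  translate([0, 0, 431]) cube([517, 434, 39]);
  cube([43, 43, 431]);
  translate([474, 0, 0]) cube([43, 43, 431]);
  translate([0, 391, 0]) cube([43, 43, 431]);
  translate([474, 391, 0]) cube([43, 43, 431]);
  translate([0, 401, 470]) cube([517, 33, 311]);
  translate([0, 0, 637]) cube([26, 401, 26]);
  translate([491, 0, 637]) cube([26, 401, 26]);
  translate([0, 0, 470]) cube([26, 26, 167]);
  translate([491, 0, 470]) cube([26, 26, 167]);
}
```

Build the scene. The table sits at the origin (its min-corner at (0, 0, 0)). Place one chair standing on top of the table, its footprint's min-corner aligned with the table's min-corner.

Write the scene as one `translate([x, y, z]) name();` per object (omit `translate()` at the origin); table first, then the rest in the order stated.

table();
translate([0, 0, 735]) chair();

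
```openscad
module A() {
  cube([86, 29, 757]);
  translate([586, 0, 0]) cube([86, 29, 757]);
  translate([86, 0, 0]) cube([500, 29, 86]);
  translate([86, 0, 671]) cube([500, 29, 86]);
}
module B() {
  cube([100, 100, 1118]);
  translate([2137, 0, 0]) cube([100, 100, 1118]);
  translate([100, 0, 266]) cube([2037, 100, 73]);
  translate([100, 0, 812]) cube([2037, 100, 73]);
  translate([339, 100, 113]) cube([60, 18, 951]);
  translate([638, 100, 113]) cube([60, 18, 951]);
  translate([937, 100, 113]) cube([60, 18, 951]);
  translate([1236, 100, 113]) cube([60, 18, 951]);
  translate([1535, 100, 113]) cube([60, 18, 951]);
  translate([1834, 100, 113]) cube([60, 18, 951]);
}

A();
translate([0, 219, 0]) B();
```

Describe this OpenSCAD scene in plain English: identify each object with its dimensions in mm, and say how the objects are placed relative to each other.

A is a picture frame with a 500×585 mm rectangular opening (x by z) and a uniform 86 mm border on every side. Frame depth is 29 mm along y. It is built from two vertical stiles running the full outside height and two horizontal rails spanning the gap between the stiles.

B is a fence section. Two 100×100 mm posts, 1118 mm tall, stand on the floor with a clear span of 2037 mm between their inner faces. Two horizontal rails of 100×73 mm section span the gap between the posts with their undersides at z = 266 mm and z = 812 mm, flush with the posts' −y face. 6 pickets, each 60 mm wide, 18 mm thick and 951 mm tall, are fixed to the +y face of the rails with their bottoms at z = 113 mm, evenly spaced across the span with equal gaps (rounded down to the nearest mm) at the −x end and between each pair — any rounding remainder accumulates at the +x end.

The fence section is on the floor beside the picture frame on its +y side.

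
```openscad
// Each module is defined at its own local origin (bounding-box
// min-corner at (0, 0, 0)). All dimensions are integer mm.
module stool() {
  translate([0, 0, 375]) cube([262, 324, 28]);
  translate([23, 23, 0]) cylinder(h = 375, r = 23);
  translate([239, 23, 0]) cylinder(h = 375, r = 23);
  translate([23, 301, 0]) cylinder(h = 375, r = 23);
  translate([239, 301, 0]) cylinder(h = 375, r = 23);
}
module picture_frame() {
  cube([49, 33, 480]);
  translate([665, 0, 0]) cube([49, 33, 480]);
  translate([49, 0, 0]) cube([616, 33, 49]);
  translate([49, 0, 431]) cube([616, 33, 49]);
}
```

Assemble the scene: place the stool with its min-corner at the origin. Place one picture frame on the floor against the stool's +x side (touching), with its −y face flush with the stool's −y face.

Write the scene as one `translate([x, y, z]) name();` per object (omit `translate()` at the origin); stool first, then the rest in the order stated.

stool();
translate([262, 0, 0]) picture_frame();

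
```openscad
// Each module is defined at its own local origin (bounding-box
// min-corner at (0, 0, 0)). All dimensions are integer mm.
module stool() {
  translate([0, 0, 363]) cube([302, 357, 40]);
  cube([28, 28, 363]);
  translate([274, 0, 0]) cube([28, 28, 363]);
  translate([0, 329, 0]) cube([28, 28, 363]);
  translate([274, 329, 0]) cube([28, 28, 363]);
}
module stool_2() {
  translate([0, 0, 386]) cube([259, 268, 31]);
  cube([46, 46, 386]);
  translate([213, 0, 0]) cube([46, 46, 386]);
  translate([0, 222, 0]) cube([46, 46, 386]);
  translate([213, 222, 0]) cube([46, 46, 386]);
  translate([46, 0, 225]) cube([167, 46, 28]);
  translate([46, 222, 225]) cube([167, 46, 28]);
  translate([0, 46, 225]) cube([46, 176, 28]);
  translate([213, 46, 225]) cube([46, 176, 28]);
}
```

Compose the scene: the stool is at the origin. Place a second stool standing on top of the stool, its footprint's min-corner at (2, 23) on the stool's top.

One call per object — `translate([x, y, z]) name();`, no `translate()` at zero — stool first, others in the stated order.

stool();
translate([2, 23, 403]) stool_2();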